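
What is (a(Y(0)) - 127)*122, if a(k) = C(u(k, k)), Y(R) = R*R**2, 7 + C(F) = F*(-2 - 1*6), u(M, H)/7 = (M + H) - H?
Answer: -16348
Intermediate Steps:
u(M, H) = 7*M (u(M, H) = 7*((M + H) - H) = 7*((H + M) - H) = 7*M)
C(F) = -7 - 8*F (C(F) = -7 + F*(-2 - 1*6) = -7 + F*(-2 - 6) = -7 + F*(-8) = -7 - 8*F)
Y(R) = R**3
a(k) = -7 - 56*k
(a(Y(0)) - 127)*122 = ((-7 - 56*0**3) - 127)*122 = ((-7 - 56*0) - 127)*122 = ((-7 + 0) - 127)*122 = (-7 - 127)*122 = -134*122 = -16348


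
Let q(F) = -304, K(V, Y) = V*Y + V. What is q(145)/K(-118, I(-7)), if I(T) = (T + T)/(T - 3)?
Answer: 190/177 ≈ 1.0734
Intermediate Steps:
I(T) = 2*T/(-3 + T) (I(T) = (2*T)/(-3 + T) = 2*T/(-3 + T))
K(V, Y) = V + V*Y
q(145)/K(-118, I(-7)) = -304*(-1/(118*(1 + 2*(-7)/(-3 - 7)))) = -304*(-1/(118*(1 + 2*(-7)/(-10)))) = -304*(-1/(118*(1 + 2*(-7)*(-⅒)))) = -304*(-1/(118*(1 + 7/5))) = -304/((-118*12/5)) = -304/(-1416/5) = -304*(-5/1416) = 190/177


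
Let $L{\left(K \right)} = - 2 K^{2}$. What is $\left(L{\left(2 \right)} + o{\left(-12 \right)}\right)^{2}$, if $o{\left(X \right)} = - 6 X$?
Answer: $4096$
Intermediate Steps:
$\left(L{\left(2 \right)} + o{\left(-12 \right)}\right)^{2} = \left(- 2 \cdot 2^{2} - -72\right)^{2} = \left(\left(-2\right) 4 + 72\right)^{2} = \left(-8 + 72\right)^{2} = 64^{2} = 4096$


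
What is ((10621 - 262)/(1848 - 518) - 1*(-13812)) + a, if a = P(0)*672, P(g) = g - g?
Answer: 18380319/1330 ≈ 13820.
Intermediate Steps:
P(g) = 0
a = 0 (a = 0*672 = 0)
((10621 - 262)/(1848 - 518) - 1*(-13812)) + a = ((10621 - 262)/(1848 - 518) - 1*(-13812)) + 0 = (10359/1330 + 13812) + 0 = 18380319/1330 + 0 = 18380319/1330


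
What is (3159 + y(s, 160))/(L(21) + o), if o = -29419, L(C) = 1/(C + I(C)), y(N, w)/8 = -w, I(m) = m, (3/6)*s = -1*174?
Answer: -78918/1235597 ≈ -0.063870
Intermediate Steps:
s = -348 (s = 2*(-1*174) = 2*(-174) = -348)
y(N, w) = -8*w (y(N, w) = 8*(-w) = -8*w)
L(C) = 1/(2*C) (L(C) = 1/(C + C) = 1/(2*C))
(3159 + y(s, 160))/(L(21) + o) = (3159 - 8*160)/((1/2)/21 - 29419) = (3159 - 1280)/((1/2)*(1/21) - 29419) = 1879/(1/42 - 29419) = 1879/(-1235597/42) = 1879*(-42/1235597) = -78918/1235597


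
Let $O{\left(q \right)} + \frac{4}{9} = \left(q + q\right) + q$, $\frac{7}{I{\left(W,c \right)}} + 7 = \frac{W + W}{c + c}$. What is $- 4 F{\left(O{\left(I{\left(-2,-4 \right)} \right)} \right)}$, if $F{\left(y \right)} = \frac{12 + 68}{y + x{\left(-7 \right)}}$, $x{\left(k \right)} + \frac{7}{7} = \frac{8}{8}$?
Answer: $\frac{3744}{43} \approx 87.07$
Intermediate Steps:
$x{\left(k \right)} = 0$ ($x{\left(k \right)} = -1 + \frac{8}{8} = -1 + 8 \cdot \frac{1}{8} = -1 + 1 = 0$)
$I{\left(W,c \right)} = \frac{7}{-7 + \frac{W}{c}}$ ($I{\left(W,c \right)} = \frac{7}{-7 + \frac{W + W}{c + c}} = \frac{7}{-7 + \frac{2 W}{2 c}} = \frac{7}{-7 + 2 W \frac{1}{2 c}} = \frac{7}{-7 + \frac{W}{c}}$)
$O{\left(q \right)} = - \frac{4}{9} + 3 q$ ($O{\left(q \right)} = - \frac{4}{9} + \left(\left(q + q\right) + q\right) = - \frac{4}{9} + \left(2 q + q\right) = - \frac{4}{9} + 3 q$)
$F{\left(y \right)} = \frac{80}{y}$ ($F{\left(y \right)} = \frac{12 + 68}{y + 0} = \frac{80}{y}$)
$- 4 F{\left(O{\left(I{\left(-2,-4 \right)} \right)} \right)} = - 4 \frac{80}{- \frac{4}{9} + 3 \cdot 7 \left(-4\right) \frac{1}{-2 - -28}} = - 4 \frac{80}{- \frac{4}{9} + 3 \cdot 7 \left(-4\right) \frac{1}{-2 + 28}} = - 4 \frac{80}{- \frac{4}{9} + 3 \cdot 7 \left(-4\right) \frac{1}{26}} = - 4 \frac{80}{- \frac{4}{9} + 3 \left(- \frac{14}{13}\right)} = - 4 \frac{80}{- \frac{4}{9} - \frac{42}{13}} = - 4 \frac{80}{- \frac{430}{117}} = - 4 \cdot 80 \left(- \frac{117}{430}\right) = \left(-4\right) \left(- \frac{936}{43}\right) = \frac{3744}{43}$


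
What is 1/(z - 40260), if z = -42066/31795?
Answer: -31795/1280108766 ≈ -2.4838e-5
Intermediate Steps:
z = -42066/31795 (z = -42066*1/31795 = -42066/31795 ≈ -1.3230)
1/(z - 40260) = 1/(-42066/31795 - 40260) = 1/(-1280108766/31795) = -31795/1280108766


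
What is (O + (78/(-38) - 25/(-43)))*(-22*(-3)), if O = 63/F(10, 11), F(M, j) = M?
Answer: 1301883/4085 ≈ 318.70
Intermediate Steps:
O = 63/10 ≈ 6.3000
(O + (78/(-38) - 25/(-43)))*(-22*(-3)) = (63/10 + (78/(-38) - 25/(-43)))*(-22*(-3)) = (63/10 + (78*(-1/38) - 25*(-1/43)))*66 = (63/10 + (-39/19 + 25/43))*66 = (63/10 - 1202/817)*66 = (39451/8170)*66 = 1301883/4085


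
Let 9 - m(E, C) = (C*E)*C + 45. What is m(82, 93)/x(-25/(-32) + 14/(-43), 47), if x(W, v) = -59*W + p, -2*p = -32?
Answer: 975933504/14977 ≈ 65162.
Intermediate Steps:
p = 16 (p = -1/2*(-32) = 16)
x(W, v) = 16 - 59*W (x(W, v) = -59*W + 16 = 16 - 59*W)
m(E, C) = -36 - E*C**2 (m(E, C) = 9 - ((C*E)*C + 45) = 9 - (E*C**2 + 45) = 9 - (45 + E*C**2) = 9 + (-45 - E*C**2) = -36 - E*C**2)
m(82, 93)/x(-25/(-32) + 14/(-43), 47) = (-36 - 1*82*93**2)/(16 - 59*(-25/(-32) + 14/(-43))) = (-36 - 1*82*8649)/(16 - 59*(-25*(-1/32) + 14*(-1/43))) = (-36 - 709218)/(16 - 59*(25/32 - 14/43)) = -709254/(16 - 59*627/1376) = -709254/(16 - 36993/1376) = -709254/(-14977/1376) = -709254*(-1376/14977) = 975933504/14977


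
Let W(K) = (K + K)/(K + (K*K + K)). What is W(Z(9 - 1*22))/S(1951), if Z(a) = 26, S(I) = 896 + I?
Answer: 1/39858 ≈ 2.5089e-5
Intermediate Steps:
W(K) = 2*K/(K**2 + 2*K) (W(K) = (2*K)/(K + (K**2 + K)) = (2*K)/(K + (K + K**2)) = (2*K)/(K**2 + 2*K) = 2*K/(K**2 + 2*K))
W(Z(9 - 1*22))/S(1951) = (2/(2 + 26))/(896 + 1951) = (2/28)/2847 = (2*(1/28))*(1/2847) = (1/14)*(1/2847) = 1/39858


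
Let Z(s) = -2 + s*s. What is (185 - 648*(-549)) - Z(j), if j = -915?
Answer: -481286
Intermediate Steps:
Z(s) = -2 + s²
(185 - 648*(-549)) - Z(j) = (185 - 648*(-549)) - (-2 + (-915)²) = (185 + 355752) - (-2 + 837225) = 355937 - 1*837223 = 355937 - 837223 = -481286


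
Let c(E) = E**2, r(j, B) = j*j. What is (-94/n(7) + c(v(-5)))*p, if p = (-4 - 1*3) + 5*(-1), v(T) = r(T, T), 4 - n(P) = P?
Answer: -7876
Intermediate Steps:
n(P) = 4 - P
r(j, B) = j**2
v(T) = T**2
p = -12 (p = (-4 - 3) - 5 = -7 - 5 = -12)
(-94/n(7) + c(v(-5)))*p = (-94/(4 - 1*7) + ((-5)**2)**2)*(-12) = (-94/(4 - 7) + 25**2)*(-12) = (-94/(-3) + 625)*(-12) = (-94*(-1/3) + 625)*(-12) = (94/3 + 625)*(-12) = (1969/3)*(-12) = -7876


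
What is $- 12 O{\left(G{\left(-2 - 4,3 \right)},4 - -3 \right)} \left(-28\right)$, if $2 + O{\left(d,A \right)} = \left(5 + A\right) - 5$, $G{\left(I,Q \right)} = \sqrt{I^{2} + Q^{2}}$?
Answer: $1680$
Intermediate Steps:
$O{\left(d,A \right)} = -2 + A$ ($O{\left(d,A \right)} = -2 + \left(\left(5 + A\right) - 5\right) = -2 + A$)
$- 12 O{\left(G{\left(-2 - 4,3 \right)},4 - -3 \right)} \left(-28\right) = - 12 \left(-2 + \left(4 - -3\right)\right) \left(-28\right) = - 12 \left(-2 + \left(4 + 3\right)\right) \left(-28\right) = - 12 \left(-2 + 7\right) \left(-28\right) = \left(-12\right) 5 \left(-28\right) = \left(-60\right) \left(-28\right) = 1680$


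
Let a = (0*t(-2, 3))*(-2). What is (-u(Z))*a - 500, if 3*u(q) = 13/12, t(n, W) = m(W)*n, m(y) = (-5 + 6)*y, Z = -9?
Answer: -500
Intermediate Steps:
m(y) = y (m(y) = 1*y = y)
t(n, W) = W*n
u(q) = 13/36 (u(q) = (13/12)/3 = (13*(1/12))/3 = (⅓)*(13/12) = 13/36)
a = 0 (a = (0*(3*(-2)))*(-2) = (0*(-6))*(-2) = 0*(-2) = 0)
(-u(Z))*a - 500 = -1*13/36*0 - 500 = -13/36*0 - 500 = 0 - 500 = -500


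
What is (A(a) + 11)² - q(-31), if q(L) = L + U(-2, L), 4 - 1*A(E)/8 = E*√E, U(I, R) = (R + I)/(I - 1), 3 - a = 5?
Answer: 1357 + 1376*I*√2 ≈ 1357.0 + 1946.0*I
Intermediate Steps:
a = -2 (a = 3 - 1*5 = 3 - 5 = -2)
U(I, R) = (I + R)/(-1 + I)
A(E) = 32 - 8*E^(3/2) (A(E) = 32 - 8*E*√E = 32 - 8*E^(3/2))
q(L) = ⅔ + 2*L/3 (q(L) = L + (-2 + L)/(-1 - 2) = L + (-2 + L)/(-3) = L - (-2 + L)/3 = L + (⅔ - L/3) = ⅔ + 2*L/3)
(A(a) + 11)² - q(-31) = ((32 - (-16)*I*√2) + 11)² - (⅔ + (⅔)*(-31)) = ((32 - (-16)*I*√2) + 11)² - (⅔ - 62/3) = ((32 + 16*I*√2) + 11)² - 1*(-20) = (43 + 16*I*√2)² + 20 = 20 + (43 + 16*I*√2)²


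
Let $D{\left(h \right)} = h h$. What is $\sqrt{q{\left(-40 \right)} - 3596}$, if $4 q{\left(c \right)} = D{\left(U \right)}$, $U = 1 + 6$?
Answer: $\frac{i \sqrt{14335}}{2} \approx 59.864 i$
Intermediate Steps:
$U = 7$
$D{\left(h \right)} = h^{2}$
$q{\left(c \right)} = \frac{49}{4}$ ($q{\left(c \right)} = \frac{7^{2}}{4} = \frac{1}{4} \cdot 49 = \frac{49}{4}$)
$\sqrt{q{\left(-40 \right)} - 3596} = \sqrt{\frac{49}{4} - 3596} = \sqrt{- \frac{14335}{4}} = \frac{i \sqrt{14335}}{2}$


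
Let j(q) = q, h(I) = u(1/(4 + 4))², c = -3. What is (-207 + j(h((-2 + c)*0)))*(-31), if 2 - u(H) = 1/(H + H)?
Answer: 6293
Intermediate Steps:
u(H) = 2 - 1/(2*H) (u(H) = 2 - 1/(H + H) = 2 - 1/(2*H))
h(I) = 4 (h(I) = (2 - 1/(2*(1/(4 + 4))))² = (2 - 1/(2*(1/8)))² = (2 - 1/(2*⅛))² = (2 - ½*8)² = (2 - 4)² = (-2)² = 4)
(-207 + j(h((-2 + c)*0)))*(-31) = (-207 + 4)*(-31) = -203*(-31) = 6293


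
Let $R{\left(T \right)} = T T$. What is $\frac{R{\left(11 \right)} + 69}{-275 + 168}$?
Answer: $- \frac{190}{107} \approx -1.7757$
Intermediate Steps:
$R{\left(T \right)} = T^{2}$
$\frac{R{\left(11 \right)} + 69}{-275 + 168} = \frac{11^{2} + 69}{-275 + 168} = \frac{121 + 69}{-107} = 190 \left(- \frac{1}{107}\right) = - \frac{190}{107}$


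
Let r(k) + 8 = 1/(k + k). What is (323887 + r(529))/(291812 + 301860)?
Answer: 342663983/628104976 ≈ 0.54555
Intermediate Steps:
r(k) = -8 + 1/(2*k) (r(k) = -8 + 1/(k + k) = -8 + 1/(2*k))
(323887 + r(529))/(291812 + 301860) = (323887 + (-8 + (½)/529))/(291812 + 301860) = (323887 + (-8 + (½)*(1/529)))/593672 = (323887 + (-8 + 1/1058))*(1/593672) = (323887 - 8463/1058)*(1/593672) = (342663983/1058)*(1/593672) = 342663983/628104976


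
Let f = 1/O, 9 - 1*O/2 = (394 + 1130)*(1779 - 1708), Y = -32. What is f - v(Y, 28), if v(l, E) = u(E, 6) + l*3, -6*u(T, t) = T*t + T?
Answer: 27842179/216390 ≈ 128.67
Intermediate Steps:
u(T, t) = -T/6 - T*t/6 (u(T, t) = -(T*t + T)/6 = -(T + T*t)/6 = -T/6 - T*t/6)
O = -216390 (O = 18 - 2*(394 + 1130)*(1779 - 1708) = 18 - 3048*71 = 18 - 2*108204 = 18 - 216408 = -216390)
v(l, E) = 3*l - 7*E/6 (v(l, E) = -E*(1 + 6)/6 + l*3 = -⅙*E*7 + 3*l = -7*E/6 + 3*l = 3*l - 7*E/6)
f = -1/216390 (f = 1/(-216390) = -1/216390 ≈ -4.6213e-6)
f - v(Y, 28) = -1/216390 - (3*(-32) - 7/6*28) = -1/216390 - (-96 - 98/3) = -1/216390 - 1*(-386/3) = -1/216390 + 386/3 = 27842179/216390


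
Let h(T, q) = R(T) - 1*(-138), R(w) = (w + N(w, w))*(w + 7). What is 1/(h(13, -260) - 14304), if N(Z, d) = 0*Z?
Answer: -1/13906 ≈ -7.1911e-5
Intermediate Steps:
N(Z, d) = 0
R(w) = w*(7 + w) (R(w) = (w + 0)*(w + 7) = w*(7 + w))
h(T, q) = 138 + T*(7 + T) (h(T, q) = T*(7 + T) - 1*(-138) = T*(7 + T) + 138 = 138 + T*(7 + T))
1/(h(13, -260) - 14304) = 1/((138 + 13² + 7*13) - 14304) = 1/((138 + 169 + 91) - 14304) = 1/(398 - 14304) = 1/(-13906) = -1/13906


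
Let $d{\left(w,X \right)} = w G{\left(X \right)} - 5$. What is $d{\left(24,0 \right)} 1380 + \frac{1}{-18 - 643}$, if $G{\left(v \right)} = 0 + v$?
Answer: $- \frac{4560901}{661} \approx -6900.0$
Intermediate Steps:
$G{\left(v \right)} = v$
$d{\left(w,X \right)} = -5 + X w$ ($d{\left(w,X \right)} = w X - 5 = X w - 5 = -5 + X w$)
$d{\left(24,0 \right)} 1380 + \frac{1}{-18 - 643} = \left(-5 + 0 \cdot 24\right) 1380 + \frac{1}{-18 - 643} = \left(-5 + 0\right) 1380 + \frac{1}{-661} = \left(-5\right) 1380 - \frac{1}{661} = -6900 - \frac{1}{661} = - \frac{4560901}{661}$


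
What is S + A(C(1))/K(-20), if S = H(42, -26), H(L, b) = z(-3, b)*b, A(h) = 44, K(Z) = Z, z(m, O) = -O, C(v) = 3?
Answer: -3391/5 ≈ -678.20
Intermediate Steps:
H(L, b) = -b**2 (H(L, b) = (-b)*b = -b**2)
S = -676 (S = -1*(-26)**2 = -1*676 = -676)
S + A(C(1))/K(-20) = -676 + 44/(-20) = -676 + 44*(-1/20) = -676 - 11/5 = -3391/5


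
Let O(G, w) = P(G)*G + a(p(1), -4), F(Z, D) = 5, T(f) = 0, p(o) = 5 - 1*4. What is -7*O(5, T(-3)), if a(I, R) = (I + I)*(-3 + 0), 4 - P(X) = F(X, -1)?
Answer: 77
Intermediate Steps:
p(o) = 1 (p(o) = 5 - 4 = 1)
P(X) = -1 (P(X) = 4 - 1*5 = 4 - 5 = -1)
a(I, R) = -6*I (a(I, R) = (2*I)*(-3) = -6*I)
O(G, w) = -6 - G (O(G, w) = -G - 6*1 = -G - 6 = -6 - G)
-7*O(5, T(-3)) = -7*(-6 - 1*5) = -7*(-6 - 5) = -7*(-11) = 77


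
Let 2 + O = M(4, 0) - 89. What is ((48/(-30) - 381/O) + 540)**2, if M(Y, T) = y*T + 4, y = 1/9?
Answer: 6194162209/21025 ≈ 2.9461e+5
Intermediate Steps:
y = 1/9 ≈ 0.11111
M(Y, T) = 4 + T/9 (M(Y, T) = T/9 + 4 = 4 + T/9)
O = -87 (O = -2 + ((4 + (1/9)*0) - 89) = -2 + ((4 + 0) - 89) = -2 + (4 - 89) = -2 - 85 = -87)
((48/(-30) - 381/O) + 540)**2 = ((48/(-30) - 381/(-87)) + 540)**2 = ((48*(-1/30) - 381*(-1/87)) + 540)**2 = ((-8/5 + 127/29) + 540)**2 = (403/145 + 540)**2 = (78703/145)**2 = 6194162209/21025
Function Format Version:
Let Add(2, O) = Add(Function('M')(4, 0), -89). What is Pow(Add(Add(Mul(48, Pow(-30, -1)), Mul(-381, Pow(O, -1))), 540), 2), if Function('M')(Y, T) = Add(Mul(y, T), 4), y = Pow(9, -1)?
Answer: Rational(6194162209, 21025) ≈ 2.9461e+5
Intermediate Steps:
y = Rational(1, 9) ≈ 0.11111
Function('M')(Y, T) = Add(4, Mul(Rational(1, 9), T)) (Function('M')(Y, T) = Add(Mul(Rational(1, 9), T), 4) = Add(4, Mul(Rational(1, 9), T)))
O = -87 (O = Add(-2, Add(Add(4, Mul(Rational(1, 9), 0)), -89)) = Add(-2, Add(Add(4, 0), -89)) = Add(-2, Add(4, -89)) = Add(-2, -85) = -87)
Pow(Add(Add(Mul(48, Pow(-30, -1)), Mul(-381, Pow(O, -1))), 540), 2) = Pow(Add(Add(Mul(48, Pow(-30, -1)), Mul(-381, Pow(-87, -1))), 540), 2) = Pow(Add(Add(Mul(48, Rational(-1, 30)), Mul(-381, Rational(-1, 87))), 540), 2) = Pow(Add(Add(Rational(-8, 5), Rational(127, 29)), 540), 2) = Pow(Add(Rational(403, 145), 540), 2) = Pow(Rational(78703, 145), 2) = Rational(6194162209, 21025)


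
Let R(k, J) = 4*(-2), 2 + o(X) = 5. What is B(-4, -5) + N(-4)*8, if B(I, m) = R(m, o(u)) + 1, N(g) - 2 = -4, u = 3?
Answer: -23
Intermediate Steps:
o(X) = 3 (o(X) = -2 + 5 = 3)
N(g) = -2 (N(g) = 2 - 4 = -2)
R(k, J) = -8
B(I, m) = -7 (B(I, m) = -8 + 1 = -7)
B(-4, -5) + N(-4)*8 = -7 - 2*8 = -7 - 16 = -23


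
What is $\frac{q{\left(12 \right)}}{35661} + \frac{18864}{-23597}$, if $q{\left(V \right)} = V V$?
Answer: $- \frac{223103712}{280497539} \approx -0.79539$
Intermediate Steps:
$q{\left(V \right)} = V^{2}$
$\frac{q{\left(12 \right)}}{35661} + \frac{18864}{-23597} = \frac{12^{2}}{35661} + \frac{18864}{-23597} = 144 \cdot \frac{1}{35661} + 18864 \left(- \frac{1}{23597}\right) = \frac{48}{11887} - \frac{18864}{23597} = - \frac{223103712}{280497539}$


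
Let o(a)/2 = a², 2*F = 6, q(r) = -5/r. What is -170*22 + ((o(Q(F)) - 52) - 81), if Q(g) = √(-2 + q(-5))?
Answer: -3875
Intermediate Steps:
F = 3 (F = (½)*6 = 3)
Q(g) = I (Q(g) = √(-2 - 5/(-5)) = √(-2 - 5*(-⅕)) = √(-2 + 1) = √(-1) = I)
o(a) = 2*a²
-170*22 + ((o(Q(F)) - 52) - 81) = -170*22 + ((2*I² - 52) - 81) = -3740 + ((2*(-1) - 52) - 81) = -3740 + ((-2 - 52) - 81) = -3740 + (-54 - 81) = -3740 - 135 = -3875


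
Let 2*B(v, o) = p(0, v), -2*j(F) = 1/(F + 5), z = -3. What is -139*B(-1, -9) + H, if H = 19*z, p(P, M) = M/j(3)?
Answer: -1169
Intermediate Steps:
j(F) = -1/(2*(5 + F)) (j(F) = -1/(2*(F + 5)) = -1/(2*(5 + F)))
p(P, M) = -16*M (p(P, M) = M/((-1/(10 + 2*3))) = M/((-1/(10 + 6))) = M/((-1/16)) = M/((-1*1/16)) = M/(-1/16) = M*(-16) = -16*M)
B(v, o) = -8*v (B(v, o) = (-16*v)/2 = -8*v)
H = -57 (H = 19*(-3) = -57)
-139*B(-1, -9) + H = -(-1112)*(-1) - 57 = -139*8 - 57 = -1112 - 57 = -1169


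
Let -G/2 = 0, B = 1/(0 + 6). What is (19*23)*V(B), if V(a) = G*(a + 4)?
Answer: 0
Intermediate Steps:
B = ⅙ (B = 1/6 = ⅙ ≈ 0.16667)
G = 0 (G = -2*0 = 0)
V(a) = 0 (V(a) = 0*(a + 4) = 0*(4 + a) = 0)
(19*23)*V(B) = (19*23)*0 = 437*0 = 0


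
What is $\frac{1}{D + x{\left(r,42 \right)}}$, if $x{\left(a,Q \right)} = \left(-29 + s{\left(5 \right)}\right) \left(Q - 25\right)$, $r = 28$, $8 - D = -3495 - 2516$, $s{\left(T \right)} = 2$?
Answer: $\frac{1}{5560} \approx 0.00017986$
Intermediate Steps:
$D = 6019$ ($D = 8 - \left(-3495 - 2516\right) = 8 - -6011 = 8 + 6011 = 6019$)
$x{\left(a,Q \right)} = 675 - 27 Q$ ($x{\left(a,Q \right)} = \left(-29 + 2\right) \left(Q - 25\right) = - 27 \left(-25 + Q\right) = 675 - 27 Q$)
$\frac{1}{D + x{\left(r,42 \right)}} = \frac{1}{6019 + \left(675 - 1134\right)} = \frac{1}{6019 - 459} = \frac{1}{5560}$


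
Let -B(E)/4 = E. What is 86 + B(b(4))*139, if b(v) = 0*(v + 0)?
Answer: 86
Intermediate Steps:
b(v) = 0 (b(v) = 0*v = 0)
B(E) = -4*E
86 + B(b(4))*139 = 86 - 4*0*139 = 86 + 0*139 = 86 + 0 = 86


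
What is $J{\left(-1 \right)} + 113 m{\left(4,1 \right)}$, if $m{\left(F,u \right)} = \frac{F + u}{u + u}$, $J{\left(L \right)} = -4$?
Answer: $\frac{557}{2} \approx 278.5$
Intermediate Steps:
$m{\left(F,u \right)} = \frac{F + u}{2 u}$
$J{\left(-1 \right)} + 113 m{\left(4,1 \right)} = -4 + 113 \frac{4 + 1}{2 \cdot 1} = -4 + 113 \cdot \frac{1}{2} \cdot 1 \cdot 5 = -4 + 113 \cdot \frac{5}{2} = -4 + \frac{565}{2} = \frac{557}{2}$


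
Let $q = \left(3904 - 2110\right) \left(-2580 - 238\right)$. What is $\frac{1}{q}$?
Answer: $- \frac{1}{5055492} \approx -1.978 \cdot 10^{-7}$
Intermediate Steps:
$q = -5055492$ ($q = 1794 \left(-2818\right) = -5055492$)
$\frac{1}{q} = \frac{1}{-5055492} = - \frac{1}{5055492}$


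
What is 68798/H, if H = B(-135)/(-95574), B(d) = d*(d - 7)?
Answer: -1095883342/3195 ≈ -3.4300e+5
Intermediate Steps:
B(d) = d*(-7 + d)
H = -3195/15929 (H = -135*(-7 - 135)/(-95574) = -135*(-142)*(-1/95574) = 19170*(-1/95574) = -3195/15929 ≈ -0.20058)
68798/H = 68798/(-3195/15929) = 68798*(-15929/3195) = -1095883342/3195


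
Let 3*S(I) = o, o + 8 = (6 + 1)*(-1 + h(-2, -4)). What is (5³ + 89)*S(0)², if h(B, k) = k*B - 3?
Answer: 85600/9 ≈ 9511.1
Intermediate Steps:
h(B, k) = -3 + B*k (h(B, k) = B*k - 3 = -3 + B*k)
o = 20 (o = -8 + (6 + 1)*(-1 + (-3 - 2*(-4))) = -8 + 7*(-1 + (-3 + 8)) = -8 + 7*(-1 + 5) = -8 + 7*4 = -8 + 28 = 20)
S(I) = 20/3 (S(I) = (⅓)*20 = 20/3)
(5³ + 89)*S(0)² = (5³ + 89)*(20/3)² = (125 + 89)*(400/9) = 214*(400/9) = 85600/9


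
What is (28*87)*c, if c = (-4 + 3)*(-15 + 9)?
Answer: 14616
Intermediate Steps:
c = 6 (c = -1*(-6) = 6)
(28*87)*c = (28*87)*6 = 2436*6 = 14616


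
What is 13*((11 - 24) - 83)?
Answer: -1248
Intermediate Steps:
13*((11 - 24) - 83) = 13*(-13 - 83) = 13*(-96) = -1248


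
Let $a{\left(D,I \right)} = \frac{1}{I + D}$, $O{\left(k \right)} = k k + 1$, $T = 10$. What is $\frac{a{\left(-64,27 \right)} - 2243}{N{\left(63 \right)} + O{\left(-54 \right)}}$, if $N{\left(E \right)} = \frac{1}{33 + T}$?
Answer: $- \frac{446082}{580123} \approx -0.76894$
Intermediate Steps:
$N{\left(E \right)} = \frac{1}{43}$ ($N{\left(E \right)} = \frac{1}{33 + 10} = \frac{1}{43}$)
$O{\left(k \right)} = 1 + k^{2}$ ($O{\left(k \right)} = k^{2} + 1 = 1 + k^{2}$)
$a{\left(D,I \right)} = \frac{1}{D + I}$
$\frac{a{\left(-64,27 \right)} - 2243}{N{\left(63 \right)} + O{\left(-54 \right)}} = \frac{\frac{1}{-64 + 27} - 2243}{\frac{1}{43} + \left(1 + \left(-54\right)^{2}\right)} = \frac{\frac{1}{-37} - 2243}{\frac{1}{43} + \left(1 + 2916\right)} = \frac{- \frac{1}{37} - 2243}{\frac{1}{43} + 2917} = - \frac{82992}{37 \cdot \frac{125432}{43}} = \left(- \frac{82992}{37}\right) \frac{43}{125432} = - \frac{446082}{580123}$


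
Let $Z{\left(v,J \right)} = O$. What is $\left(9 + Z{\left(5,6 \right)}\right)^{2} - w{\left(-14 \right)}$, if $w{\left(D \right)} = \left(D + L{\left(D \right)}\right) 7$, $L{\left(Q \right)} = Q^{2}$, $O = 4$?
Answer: $-1105$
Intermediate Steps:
$Z{\left(v,J \right)} = 4$
$w{\left(D \right)} = 7 D + 7 D^{2}$ ($w{\left(D \right)} = \left(D + D^{2}\right) 7 = 7 D + 7 D^{2}$)
$\left(9 + Z{\left(5,6 \right)}\right)^{2} - w{\left(-14 \right)} = \left(9 + 4\right)^{2} - 7 \left(-14\right) \left(1 - 14\right) = 13^{2} - 7 \left(-14\right) \left(-13\right) = 169 - 1274 = -1105$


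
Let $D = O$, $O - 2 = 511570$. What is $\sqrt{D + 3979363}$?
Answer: $\sqrt{4490935} \approx 2119.2$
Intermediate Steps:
$O = 511572$ ($O = 2 + 511570 = 511572$)
$D = 511572$
$\sqrt{D + 3979363} = \sqrt{511572 + 3979363} = \sqrt{4490935}$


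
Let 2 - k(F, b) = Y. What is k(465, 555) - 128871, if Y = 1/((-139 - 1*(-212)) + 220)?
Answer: -37758618/293 ≈ -1.2887e+5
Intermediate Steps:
Y = 1/293 (Y = 1/((-139 + 212) + 220) = 1/(73 + 220) = 1/293 ≈ 0.0034130)
k(F, b) = 585/293 (k(F, b) = 2 - 1*1/293 = 2 - 1/293 = 585/293)
k(465, 555) - 128871 = 585/293 - 128871 = -37758618/293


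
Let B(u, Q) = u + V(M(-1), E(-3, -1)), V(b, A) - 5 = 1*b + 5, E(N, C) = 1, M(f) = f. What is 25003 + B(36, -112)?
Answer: 25048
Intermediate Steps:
V(b, A) = 10 + b (V(b, A) = 5 + (1*b + 5) = 5 + (b + 5) = 5 + (5 + b) = 10 + b)
B(u, Q) = 9 + u (B(u, Q) = u + (10 - 1) = u + 9 = 9 + u)
25003 + B(36, -112) = 25003 + (9 + 36) = 25003 + 45 = 25048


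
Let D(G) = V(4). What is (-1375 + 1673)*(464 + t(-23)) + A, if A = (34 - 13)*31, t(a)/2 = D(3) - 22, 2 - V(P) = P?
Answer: 124619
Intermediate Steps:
V(P) = 2 - P
D(G) = -2 (D(G) = 2 - 1*4 = 2 - 4 = -2)
t(a) = -48 (t(a) = 2*(-2 - 22) = 2*(-24) = -48)
A = 651 (A = 21*31 = 651)
(-1375 + 1673)*(464 + t(-23)) + A = (-1375 + 1673)*(464 - 48) + 651 = 298*416 + 651 = 123968 + 651 = 124619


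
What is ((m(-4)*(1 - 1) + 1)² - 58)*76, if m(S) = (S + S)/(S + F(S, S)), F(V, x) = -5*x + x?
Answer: -4332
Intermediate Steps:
F(V, x) = -4*x
m(S) = -⅔ (m(S) = (S + S)/(S - 4*S) = (2*S)/((-3*S)) = (2*S)*(-1/(3*S)) = -⅔)
((m(-4)*(1 - 1) + 1)² - 58)*76 = ((-2*(1 - 1)/3 + 1)² - 58)*76 = ((-⅔*0 + 1)² - 58)*76 = ((0 + 1)² - 58)*76 = (1² - 58)*76 = (1 - 58)*76 = -57*76 = -4332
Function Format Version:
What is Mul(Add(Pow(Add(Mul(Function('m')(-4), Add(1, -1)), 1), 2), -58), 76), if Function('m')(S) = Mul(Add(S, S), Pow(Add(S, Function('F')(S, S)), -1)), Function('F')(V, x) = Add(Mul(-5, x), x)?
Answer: -4332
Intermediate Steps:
Function('F')(V, x) = Mul(-4, x)
Function('m')(S) = Rational(-2, 3) (Function('m')(S) = Mul(Add(S, S), Pow(Add(S, Mul(-4, S)), -1)) = Mul(Mul(2, S), Pow(Mul(-3, S), -1)) = Mul(Mul(2, S), Mul(Rational(-1, 3), Pow(S, -1))) = Rational(-2, 3))
Mul(Add(Pow(Add(Mul(Function('m')(-4), Add(1, -1)), 1), 2), -58), 76) = Mul(Add(Pow(Add(Mul(Rational(-2, 3), Add(1, -1)), 1), 2), -58), 76) = Mul(Add(Pow(Add(Mul(Rational(-2, 3), 0), 1), 2), -58), 76) = Mul(Add(Pow(Add(0, 1), 2), -58), 76) = Mul(Add(Pow(1, 2), -58), 76) = Mul(Add(1, -58), 76) = Mul(-57, 76) = -4332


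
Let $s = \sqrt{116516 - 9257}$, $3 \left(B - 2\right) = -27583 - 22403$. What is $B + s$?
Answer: $-16660 + \sqrt{107259} \approx -16333.0$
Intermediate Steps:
$B = -16660$ ($B = 2 + \frac{-27583 - 22403}{3} = 2 + \frac{1}{3} \left(-49986\right) = 2 - 16662 = -16660$)
$s = \sqrt{107259} \approx 327.5$
$B + s = -16660 + \sqrt{107259}$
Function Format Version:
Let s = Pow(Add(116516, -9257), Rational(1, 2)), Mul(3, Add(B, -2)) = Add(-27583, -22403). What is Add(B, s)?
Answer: Add(-16660, Pow(107259, Rational(1, 2))) ≈ -16333.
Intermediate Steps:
B = -16660 (B = Add(2, Mul(Rational(1, 3), Add(-27583, -22403))) = Add(2, Mul(Rational(1, 3), -49986)) = Add(2, -16662) = -16660)
s = Pow(107259, Rational(1, 2)) ≈ 327.50
Add(B, s) = Add(-16660, Pow(107259, Rational(1, 2)))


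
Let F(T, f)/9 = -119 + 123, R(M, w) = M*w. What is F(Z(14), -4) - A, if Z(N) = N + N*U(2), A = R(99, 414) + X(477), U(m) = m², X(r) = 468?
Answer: -41418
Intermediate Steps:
A = 41454 (A = 99*414 + 468 = 40986 + 468 = 41454)
Z(N) = 5*N (Z(N) = N + N*2² = N + N*4 = N + 4*N = 5*N)
F(T, f) = 36 (F(T, f) = 9*(-119 + 123) = 9*4 = 36)
F(Z(14), -4) - A = 36 - 1*41454 = 36 - 41454 = -41418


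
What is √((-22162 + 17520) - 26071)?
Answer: I*√30713 ≈ 175.25*I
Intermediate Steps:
√((-22162 + 17520) - 26071) = √(-4642 - 26071) = √(-30713) = I*√30713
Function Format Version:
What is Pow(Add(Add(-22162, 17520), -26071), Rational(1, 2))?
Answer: Mul(I, Pow(30713, Rational(1, 2))) ≈ Mul(175.25, I)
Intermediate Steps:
Pow(Add(Add(-22162, 17520), -26071), Rational(1, 2)) = Pow(Add(-4642, -26071), Rational(1, 2)) = Pow(-30713, Rational(1, 2)) = Mul(I, Pow(30713, Rational(1, 2)))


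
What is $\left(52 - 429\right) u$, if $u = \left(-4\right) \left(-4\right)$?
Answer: $-6032$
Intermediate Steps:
$u = 16$
$\left(52 - 429\right) u = \left(52 - 429\right) 16 = \left(-377\right) 16 = -6032$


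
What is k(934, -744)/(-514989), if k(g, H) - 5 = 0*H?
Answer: -5/514989 ≈ -9.7090e-6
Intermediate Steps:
k(g, H) = 5 (k(g, H) = 5 + 0*H = 5 + 0 = 5)
k(934, -744)/(-514989) = 5/(-514989) = 5*(-1/514989) = -5/514989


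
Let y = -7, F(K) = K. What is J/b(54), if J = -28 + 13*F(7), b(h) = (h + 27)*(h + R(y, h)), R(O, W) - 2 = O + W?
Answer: 7/927 ≈ 0.0075512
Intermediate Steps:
R(O, W) = 2 + O + W (R(O, W) = 2 + (O + W) = 2 + O + W)
b(h) = (-5 + 2*h)*(27 + h) (b(h) = (h + 27)*(h + (2 - 7 + h)) = (27 + h)*(h + (-5 + h)) = (27 + h)*(-5 + 2*h) = (-5 + 2*h)*(27 + h))
J = 63 (J = -28 + 13*7 = -28 + 91 = 63)
J/b(54) = 63/(-135 + 2*54**2 + 49*54) = 63/(-135 + 2*2916 + 2646) = 63/(-135 + 5832 + 2646) = 63/8343 = 63*(1/8343) = 7/927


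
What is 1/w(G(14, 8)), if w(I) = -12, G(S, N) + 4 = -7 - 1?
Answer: -1/12 ≈ -0.083333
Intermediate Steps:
G(S, N) = -12 (G(S, N) = -4 + (-7 - 1) = -4 - 8 = -12)
1/w(G(14, 8)) = 1/(-12) = -1/12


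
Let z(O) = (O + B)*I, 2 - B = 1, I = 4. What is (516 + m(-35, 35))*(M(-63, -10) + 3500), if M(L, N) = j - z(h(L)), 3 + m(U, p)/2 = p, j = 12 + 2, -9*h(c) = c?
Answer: 2019560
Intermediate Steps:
B = 1 (B = 2 - 1*1 = 2 - 1 = 1)
h(c) = -c/9
j = 14
m(U, p) = -6 + 2*p
z(O) = 4 + 4*O (z(O) = (O + 1)*4 = (1 + O)*4 = 4 + 4*O)
M(L, N) = 10 + 4*L/9 (M(L, N) = 14 - (4 + 4*(-L/9)) = 14 - (4 - 4*L/9) = 14 + (-4 + 4*L/9) = 10 + 4*L/9)
(516 + m(-35, 35))*(M(-63, -10) + 3500) = (516 + (-6 + 2*35))*((10 + (4/9)*(-63)) + 3500) = (516 + (-6 + 70))*((10 - 28) + 3500) = (516 + 64)*(-18 + 3500) = 580*3482 = 2019560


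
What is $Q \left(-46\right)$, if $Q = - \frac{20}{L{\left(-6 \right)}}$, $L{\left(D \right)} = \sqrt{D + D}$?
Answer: $- \frac{460 i \sqrt{3}}{3} \approx - 265.58 i$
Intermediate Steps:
$L{\left(D \right)} = \sqrt{2} \sqrt{D}$ ($L{\left(D \right)} = \sqrt{2 D} = \sqrt{2} \sqrt{D}$)
$Q = \frac{10 i \sqrt{3}}{3}$ ($Q = - \frac{20}{\sqrt{2} \sqrt{-6}} = - \frac{20}{\sqrt{2} i \sqrt{6}} = - \frac{20}{2 i \sqrt{3}} = - 20 \left(- \frac{i \sqrt{3}}{6}\right) = \frac{10 i \sqrt{3}}{3} \approx 5.7735 i$)
$Q \left(-46\right) = \frac{10 i \sqrt{3}}{3} \left(-46\right) = - \frac{460 i \sqrt{3}}{3}$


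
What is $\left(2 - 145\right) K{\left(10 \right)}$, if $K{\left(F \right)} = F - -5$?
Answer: $-2145$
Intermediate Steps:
$K{\left(F \right)} = 5 + F$ ($K{\left(F \right)} = F + 5 = 5 + F$)
$\left(2 - 145\right) K{\left(10 \right)} = \left(2 - 145\right) \left(5 + 10\right) = \left(-143\right) 15 = -2145$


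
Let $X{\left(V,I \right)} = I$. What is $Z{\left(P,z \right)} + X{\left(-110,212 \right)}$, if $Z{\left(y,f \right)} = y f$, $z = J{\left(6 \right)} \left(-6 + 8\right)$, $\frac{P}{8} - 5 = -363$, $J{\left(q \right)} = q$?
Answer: $-34156$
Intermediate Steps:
$P = -2864$ ($P = 40 + 8 \left(-363\right) = 40 - 2904 = -2864$)
$z = 12$ ($z = 6 \left(-6 + 8\right) = 6 \cdot 2 = 12$)
$Z{\left(y,f \right)} = f y$
$Z{\left(P,z \right)} + X{\left(-110,212 \right)} = 12 \left(-2864\right) + 212 = -34368 + 212 = -34156$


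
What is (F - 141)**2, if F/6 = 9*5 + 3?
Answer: 21609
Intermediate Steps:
F = 288 (F = 6*(9*5 + 3) = 6*(45 + 3) = 6*48 = 288)
(F - 141)**2 = (288 - 141)**2 = 147**2 = 21609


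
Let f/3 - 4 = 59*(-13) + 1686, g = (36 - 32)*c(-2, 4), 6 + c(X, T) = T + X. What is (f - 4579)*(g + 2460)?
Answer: -4423640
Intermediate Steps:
c(X, T) = -6 + T + X (c(X, T) = -6 + (T + X) = -6 + T + X)
g = -16 (g = (36 - 32)*(-6 + 4 - 2) = 4*(-4) = -16)
f = 2769 (f = 12 + 3*(59*(-13) + 1686) = 12 + 3*(-767 + 1686) = 12 + 3*919 = 12 + 2757 = 2769)
(f - 4579)*(g + 2460) = (2769 - 4579)*(-16 + 2460) = -1810*2444 = -4423640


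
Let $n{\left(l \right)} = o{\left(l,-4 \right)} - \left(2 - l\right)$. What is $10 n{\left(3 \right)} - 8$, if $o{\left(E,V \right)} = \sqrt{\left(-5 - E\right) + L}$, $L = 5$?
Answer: $2 + 10 i \sqrt{3} \approx 2.0 + 17.32 i$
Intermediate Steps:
$o{\left(E,V \right)} = \sqrt{- E}$ ($o{\left(E,V \right)} = \sqrt{\left(-5 - E\right) + 5} = \sqrt{- E}$)
$n{\left(l \right)} = -2 + l + \sqrt{- l}$ ($n{\left(l \right)} = \sqrt{- l} - \left(2 - l\right) = \sqrt{- l} + \left(-2 + l\right) = -2 + l + \sqrt{- l}$)
$10 n{\left(3 \right)} - 8 = 10 \left(-2 + 3 + \sqrt{\left(-1\right) 3}\right) - 8 = 10 \left(-2 + 3 + \sqrt{-3}\right) - 8 = 10 \left(-2 + 3 + i \sqrt{3}\right) - 8 = 10 \left(1 + i \sqrt{3}\right) - 8 = \left(10 + 10 i \sqrt{3}\right) - 8 = 2 + 10 i \sqrt{3}$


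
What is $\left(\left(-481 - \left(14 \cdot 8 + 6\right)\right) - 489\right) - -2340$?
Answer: $1252$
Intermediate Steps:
$\left(\left(-481 - \left(14 \cdot 8 + 6\right)\right) - 489\right) - -2340 = \left(\left(-481 - \left(112 + 6\right)\right) - 489\right) + 2340 = \left(\left(-481 - 118\right) - 489\right) + 2340 = \left(-599 - 489\right) + 2340 = -1088 + 2340 = 1252$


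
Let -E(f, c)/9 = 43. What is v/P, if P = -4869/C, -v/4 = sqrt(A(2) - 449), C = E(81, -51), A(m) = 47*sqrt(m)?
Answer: -172*I*sqrt(449 - 47*sqrt(2))/541 ≈ -6.2182*I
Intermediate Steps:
E(f, c) = -387 (E(f, c) = -9*43 = -387)
C = -387
v = -4*sqrt(-449 + 47*sqrt(2)) (v = -4*sqrt(47*sqrt(2) - 449) = -4*sqrt(-449 + 47*sqrt(2)) ≈ -78.234*I)
P = 541/43 (P = -4869/(-387) = -4869*(-1/387) = 541/43 ≈ 12.581)
v/P = (-4*I*sqrt(449 - 47*sqrt(2)))/(541/43) = -4*I*sqrt(449 - 47*sqrt(2))*(43/541) = -172*I*sqrt(449 - 47*sqrt(2))/541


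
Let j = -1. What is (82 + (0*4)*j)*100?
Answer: 8200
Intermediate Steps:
(82 + (0*4)*j)*100 = (82 + (0*4)*(-1))*100 = (82 + 0*(-1))*100 = (82 + 0)*100 = 82*100 = 8200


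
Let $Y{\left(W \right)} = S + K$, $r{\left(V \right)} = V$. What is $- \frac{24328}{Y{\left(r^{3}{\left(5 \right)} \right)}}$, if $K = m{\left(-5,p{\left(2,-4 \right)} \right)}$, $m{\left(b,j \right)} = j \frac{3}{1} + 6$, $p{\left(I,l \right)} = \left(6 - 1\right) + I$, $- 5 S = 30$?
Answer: $- \frac{24328}{21} \approx -1158.5$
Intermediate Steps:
$S = -6$ ($S = \left(- \frac{1}{5}\right) 30 = -6$)
$p{\left(I,l \right)} = 5 + I$
$m{\left(b,j \right)} = 6 + 3 j$ ($m{\left(b,j \right)} = j 3 \cdot 1 + 6 = j 3 + 6 = 3 j + 6 = 6 + 3 j$)
$K = 27$ ($K = 6 + 3 \left(5 + 2\right) = 6 + 3 \cdot 7 = 6 + 21 = 27$)
$Y{\left(W \right)} = 21$ ($Y{\left(W \right)} = -6 + 27 = 21$)
$- \frac{24328}{Y{\left(r^{3}{\left(5 \right)} \right)}} = - \frac{24328}{21}$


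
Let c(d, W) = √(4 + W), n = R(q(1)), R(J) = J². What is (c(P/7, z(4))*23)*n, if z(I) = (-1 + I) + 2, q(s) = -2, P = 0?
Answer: 276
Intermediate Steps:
n = 4 (n = (-2)² = 4)
z(I) = 1 + I
(c(P/7, z(4))*23)*n = (√(4 + (1 + 4))*23)*4 = (√(4 + 5)*23)*4 = (√9*23)*4 = (3*23)*4 = 69*4 = 276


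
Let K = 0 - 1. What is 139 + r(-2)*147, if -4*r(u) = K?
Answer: 703/4 ≈ 175.75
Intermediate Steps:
K = -1
r(u) = 1/4 (r(u) = -1/4*(-1) = 1/4)
139 + r(-2)*147 = 139 + (1/4)*147 = 139 + 147/4 = 703/4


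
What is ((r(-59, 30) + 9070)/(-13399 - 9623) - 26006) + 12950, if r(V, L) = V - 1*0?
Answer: -300584243/23022 ≈ -13056.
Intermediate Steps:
r(V, L) = V (r(V, L) = V + 0 = V)
((r(-59, 30) + 9070)/(-13399 - 9623) - 26006) + 12950 = ((-59 + 9070)/(-13399 - 9623) - 26006) + 12950 = (9011/(-23022) - 26006) + 12950 = (9011*(-1/23022) - 26006) + 12950 = (-9011/23022 - 26006) + 12950 = -598719143/23022 + 12950 = -300584243/23022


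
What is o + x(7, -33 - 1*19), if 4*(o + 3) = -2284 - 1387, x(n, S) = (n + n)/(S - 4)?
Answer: -921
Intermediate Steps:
x(n, S) = 2*n/(-4 + S) (x(n, S) = (2*n)/(-4 + S) = 2*n/(-4 + S))
o = -3683/4 (o = -3 + (-2284 - 1387)/4 = -3 + (1/4)*(-3671) = -3 - 3671/4 = -3683/4 ≈ -920.75)
o + x(7, -33 - 1*19) = -3683/4 + 2*7/(-4 + (-33 - 1*19)) = -3683/4 + 2*7/(-4 + (-33 - 19)) = -3683/4 + 2*7/(-4 - 52) = -3683/4 + 2*7/(-56) = -3683/4 + 2*7*(-1/56) = -3683/4 - 1/4 = -921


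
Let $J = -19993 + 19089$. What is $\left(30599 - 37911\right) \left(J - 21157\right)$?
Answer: $161310032$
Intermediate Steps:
$J = -904$
$\left(30599 - 37911\right) \left(J - 21157\right) = \left(30599 - 37911\right) \left(-904 - 21157\right) = \left(-7312\right) \left(-22061\right) = 161310032$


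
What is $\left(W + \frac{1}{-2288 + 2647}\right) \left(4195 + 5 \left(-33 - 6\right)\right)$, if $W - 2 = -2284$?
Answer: $- \frac{3276948000}{359} \approx -9.128 \cdot 10^{6}$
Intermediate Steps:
$W = -2282$ ($W = 2 - 2284 = -2282$)
$\left(W + \frac{1}{-2288 + 2647}\right) \left(4195 + 5 \left(-33 - 6\right)\right) = \left(-2282 + \frac{1}{-2288 + 2647}\right) \left(4195 + 5 \left(-33 - 6\right)\right) = \left(-2282 + \frac{1}{359}\right) \left(4195 + 5 \left(-39\right)\right) = \left(-2282 + \frac{1}{359}\right) \left(4195 - 195\right) = \left(- \frac{819237}{359}\right) 4000 = - \frac{3276948000}{359}$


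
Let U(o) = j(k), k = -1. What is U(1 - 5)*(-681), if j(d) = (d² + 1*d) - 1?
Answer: 681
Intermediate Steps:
j(d) = -1 + d + d² (j(d) = (d² + d) - 1 = (d + d²) - 1 = -1 + d + d²)
U(o) = -1 (U(o) = -1 - 1 + (-1)² = -1 - 1 + 1 = -1)
U(1 - 5)*(-681) = -1*(-681) = 681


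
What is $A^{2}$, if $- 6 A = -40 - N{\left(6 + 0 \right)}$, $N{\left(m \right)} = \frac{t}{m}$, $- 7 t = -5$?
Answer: $\frac{2839225}{63504} \approx 44.709$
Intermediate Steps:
$t = \frac{5}{7}$ ($t = \left(- \frac{1}{7}\right) \left(-5\right) = \frac{5}{7} \approx 0.71429$)
$N{\left(m \right)} = \frac{5}{7 m}$
$A = \frac{1685}{252}$ ($A = - \frac{-40 - \frac{5}{7 \left(6 + 0\right)}}{6} = - \frac{-40 - \frac{5}{7 \cdot 6}}{6} = - \frac{-40 - \frac{5}{7} \cdot \frac{1}{6}}{6} = - \frac{-40 - \frac{5}{42}}{6} = \left(- \frac{1}{6}\right) \left(- \frac{1685}{42}\right) = \frac{1685}{252} \approx 6.6865$)
$A^{2} = \left(\frac{1685}{252}\right)^{2} = \frac{2839225}{63504}$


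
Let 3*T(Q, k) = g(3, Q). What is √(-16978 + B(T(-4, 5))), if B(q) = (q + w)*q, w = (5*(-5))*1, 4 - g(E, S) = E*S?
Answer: I*√153746/3 ≈ 130.7*I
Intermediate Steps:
g(E, S) = 4 - E*S
T(Q, k) = 4/3 - Q (T(Q, k) = (4 - 1*3*Q)/3 = (4 - 3*Q)/3 = 4/3 - Q)
w = -25 (w = -25*1 = -25)
B(q) = q*(-25 + q) (B(q) = (q - 25)*q = (-25 + q)*q = q*(-25 + q))
√(-16978 + B(T(-4, 5))) = √(-16978 + (4/3 - 1*(-4))*(-25 + (4/3 - 1*(-4)))) = √(-16978 + (4/3 + 4)*(-25 + (4/3 + 4))) = √(-16978 + 16*(-25 + 16/3)/3) = √(-16978 + (16/3)*(-59/3)) = √(-16978 - 944/9) = √(-153746/9) = I*√153746/3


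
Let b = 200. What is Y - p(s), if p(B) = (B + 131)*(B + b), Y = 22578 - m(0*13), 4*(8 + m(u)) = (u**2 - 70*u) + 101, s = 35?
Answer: -65797/4 ≈ -16449.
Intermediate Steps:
m(u) = 69/4 - 35*u/2 + u**2/4 (m(u) = -8 + ((u**2 - 70*u) + 101)/4 = -8 + (101 + u**2 - 70*u)/4 = -8 + (101/4 - 35*u/2 + u**2/4) = 69/4 - 35*u/2 + u**2/4)
Y = 90243/4 (Y = 22578 - (69/4 - 0*13 + (0*13)**2/4) = 22578 - (69/4 - 35/2*0 + (1/4)*0**2) = 22578 - (69/4 + 0 + (1/4)*0) = 22578 - (69/4 + 0 + 0) = 22578 - 1*69/4 = 22578 - 69/4 = 90243/4 ≈ 22561.)
p(B) = (131 + B)*(200 + B) (p(B) = (B + 131)*(B + 200) = (131 + B)*(200 + B))
Y - p(s) = 90243/4 - (26200 + 35**2 + 331*35) = 90243/4 - (26200 + 1225 + 11585) = 90243/4 - 1*39010 = 90243/4 - 39010 = -65797/4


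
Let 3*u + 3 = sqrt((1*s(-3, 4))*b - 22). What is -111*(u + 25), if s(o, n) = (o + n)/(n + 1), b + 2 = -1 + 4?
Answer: -2664 - 37*I*sqrt(545)/5 ≈ -2664.0 - 172.75*I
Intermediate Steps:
b = 1 (b = -2 + (-1 + 4) = -2 + 3 = 1)
s(o, n) = (n + o)/(1 + n)
u = -1 + I*sqrt(545)/15 (u = -1 + sqrt((1*((4 - 3)/(1 + 4)))*1 - 22)/3 = -1 + sqrt((1*(1/5))*1 - 22)/3 = -1 + sqrt((1/5)*1 - 22)/3 = -1 + sqrt(1/5 - 22)/3 = -1 + sqrt(-109/5)/3 = -1 + (I*sqrt(545)/5)/3 = -1 + I*sqrt(545)/15 ≈ -1.0 + 1.5563*I)
-111*(u + 25) = -111*((-1 + I*sqrt(545)/15) + 25) = -111*(24 + I*sqrt(545)/15) = -2664 - 37*I*sqrt(545)/5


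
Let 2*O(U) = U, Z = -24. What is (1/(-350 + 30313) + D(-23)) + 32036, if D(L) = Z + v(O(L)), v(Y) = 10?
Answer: 959475187/29963 ≈ 32022.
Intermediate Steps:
O(U) = U/2
D(L) = -14 (D(L) = -24 + 10 = -14)
(1/(-350 + 30313) + D(-23)) + 32036 = (1/(-350 + 30313) - 14) + 32036 = (1/29963 - 14) + 32036 = -419481/29963 + 32036 = 959475187/29963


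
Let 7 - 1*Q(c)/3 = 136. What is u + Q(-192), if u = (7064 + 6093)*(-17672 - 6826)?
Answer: -322320573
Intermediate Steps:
Q(c) = -387 (Q(c) = 21 - 3*136 = 21 - 408 = -387)
u = -322320186 (u = 13157*(-24498) = -322320186)
u + Q(-192) = -322320186 - 387 = -322320573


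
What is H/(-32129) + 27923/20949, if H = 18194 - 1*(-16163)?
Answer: 177393274/673070421 ≈ 0.26356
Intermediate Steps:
H = 34357 (H = 18194 + 16163 = 34357)
H/(-32129) + 27923/20949 = 34357/(-32129) + 27923/20949 = 34357*(-1/32129) + 27923*(1/20949) = -34357/32129 + 27923/20949 = 177393274/673070421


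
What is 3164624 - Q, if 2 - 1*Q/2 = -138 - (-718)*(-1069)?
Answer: 1629260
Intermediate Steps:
Q = 1535364 (Q = 4 - 2*(-138 - (-718)*(-1069)) = 4 - 2*(-138 - 718*1069) = 4 - 2*(-138 - 767542) = 4 - 2*(-767680) = 4 + 1535360 = 1535364)
3164624 - Q = 3164624 - 1*1535364 = 3164624 - 1535364 = 1629260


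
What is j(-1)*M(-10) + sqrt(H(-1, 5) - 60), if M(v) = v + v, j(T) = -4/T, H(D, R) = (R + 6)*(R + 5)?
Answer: -80 + 5*sqrt(2) ≈ -72.929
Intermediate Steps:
H(D, R) = (5 + R)*(6 + R) (H(D, R) = (6 + R)*(5 + R) = (5 + R)*(6 + R))
M(v) = 2*v
j(-1)*M(-10) + sqrt(H(-1, 5) - 60) = (-4/(-1))*(2*(-10)) + sqrt((30 + 5**2 + 11*5) - 60) = -4*(-1)*(-20) + sqrt((30 + 25 + 55) - 60) = 4*(-20) + sqrt(110 - 60) = -80 + sqrt(50) = -80 + 5*sqrt(2)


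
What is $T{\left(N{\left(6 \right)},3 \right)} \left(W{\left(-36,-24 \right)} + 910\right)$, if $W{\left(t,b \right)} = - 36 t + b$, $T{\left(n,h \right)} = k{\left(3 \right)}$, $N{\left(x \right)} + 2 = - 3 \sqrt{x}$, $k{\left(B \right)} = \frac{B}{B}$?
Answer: $2182$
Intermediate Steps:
$k{\left(B \right)} = 1$
$N{\left(x \right)} = -2 - 3 \sqrt{x}$
$T{\left(n,h \right)} = 1$
$W{\left(t,b \right)} = b - 36 t$
$T{\left(N{\left(6 \right)},3 \right)} \left(W{\left(-36,-24 \right)} + 910\right) = 1 \left(\left(-24 - -1296\right) + 910\right) = 1 \left(\left(-24 + 1296\right) + 910\right) = 1 \left(1272 + 910\right) = 1 \cdot 2182 = 2182$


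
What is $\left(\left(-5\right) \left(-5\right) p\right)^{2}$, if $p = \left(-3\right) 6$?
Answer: $202500$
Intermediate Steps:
$p = -18$
$\left(\left(-5\right) \left(-5\right) p\right)^{2} = \left(\left(-5\right) \left(-5\right) \left(-18\right)\right)^{2} = \left(25 \left(-18\right)\right)^{2} = \left(-450\right)^{2} = 202500$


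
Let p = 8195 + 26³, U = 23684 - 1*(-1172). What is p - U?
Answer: 915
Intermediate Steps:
U = 24856 (U = 23684 + 1172 = 24856)
p = 25771 (p = 8195 + 17576 = 25771)
p - U = 25771 - 1*24856 = 25771 - 24856 = 915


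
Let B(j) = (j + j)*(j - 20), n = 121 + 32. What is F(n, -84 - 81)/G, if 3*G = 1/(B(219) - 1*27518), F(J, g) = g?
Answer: -29523780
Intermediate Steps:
n = 153
B(j) = 2*j*(-20 + j) (B(j) = (2*j)*(-20 + j) = 2*j*(-20 + j))
G = 1/178932 (G = 1/(3*(2*219*(-20 + 219) - 1*27518)) = 1/(3*(2*219*199 - 27518)) = 1/(3*(87162 - 27518)) = (⅓)/59644 = (⅓)*(1/59644) = 1/178932 ≈ 5.5887e-6)
F(n, -84 - 81)/G = (-84 - 81)/(1/178932) = -165*178932 = -29523780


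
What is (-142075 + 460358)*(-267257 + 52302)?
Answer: -68416522265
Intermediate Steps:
(-142075 + 460358)*(-267257 + 52302) = 318283*(-214955) = -68416522265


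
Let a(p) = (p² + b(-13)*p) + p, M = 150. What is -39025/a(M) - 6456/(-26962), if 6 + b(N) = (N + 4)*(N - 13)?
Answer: -13703369/30655794 ≈ -0.44701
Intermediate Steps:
b(N) = -6 + (-13 + N)*(4 + N) (b(N) = -6 + (N + 4)*(N - 13) = -6 + (4 + N)*(-13 + N) = -6 + (-13 + N)*(4 + N))
a(p) = p² + 229*p (a(p) = (p² + (-58 + (-13)² - 9*(-13))*p) + p = (p² + (-58 + 169 + 117)*p) + p = (p² + 228*p) + p = p² + 229*p)
-39025/a(M) - 6456/(-26962) = -39025*1/(150*(229 + 150)) - 6456/(-26962) = -39025/(150*379) - 6456*(-1/26962) = -39025/56850 + 3228/13481 = -39025*1/56850 + 3228/13481 = -1561/2274 + 3228/13481 = -13703369/30655794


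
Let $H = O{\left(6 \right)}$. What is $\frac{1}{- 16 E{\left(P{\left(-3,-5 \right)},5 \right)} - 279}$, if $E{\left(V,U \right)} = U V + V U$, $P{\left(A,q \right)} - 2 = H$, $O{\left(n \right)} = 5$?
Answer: $- \frac{1}{1399} \approx -0.0007148$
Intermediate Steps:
$H = 5$
$P{\left(A,q \right)} = 7$ ($P{\left(A,q \right)} = 2 + 5 = 7$)
$E{\left(V,U \right)} = 2 U V$ ($E{\left(V,U \right)} = U V + U V = 2 U V$)
$\frac{1}{- 16 E{\left(P{\left(-3,-5 \right)},5 \right)} - 279} = \frac{1}{- 16 \cdot 2 \cdot 5 \cdot 7 - 279} = \frac{1}{\left(-16\right) 70 - 279} = \frac{1}{-1120 - 279} = \frac{1}{-1399} = - \frac{1}{1399}$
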